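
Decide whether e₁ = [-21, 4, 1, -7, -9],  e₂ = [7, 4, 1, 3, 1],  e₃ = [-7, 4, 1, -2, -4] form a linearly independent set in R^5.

Place the vectors as rows of a 3×5 matrix and reduce to echelon form.
The reduction yields 2 nonzero rows, so the rank is 2.
Since rank 2 < 3, the set is linearly dependent.
Indeed e₁ + e₂ - 2e₃ = 0.

linearly dependent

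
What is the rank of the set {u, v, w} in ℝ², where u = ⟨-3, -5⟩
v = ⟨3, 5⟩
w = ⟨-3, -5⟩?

Apply Gaussian elimination to the matrix whose rows are u, v, w.
The echelon form has 1 nonzero row, so the rank is 1.
(With 3 elements in a 2-dimensional space the rank is at most 2.)

rank 1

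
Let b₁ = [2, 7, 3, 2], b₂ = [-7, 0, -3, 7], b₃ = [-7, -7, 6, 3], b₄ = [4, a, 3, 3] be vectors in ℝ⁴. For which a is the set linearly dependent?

Place the vectors as rows of a 4×4 matrix; dependence ⇔ determinant zero.
The determinant works out to 3822 - 312*a.
Solving 3822 - 312*a = 0 yields a = 49/4.

a = 49/4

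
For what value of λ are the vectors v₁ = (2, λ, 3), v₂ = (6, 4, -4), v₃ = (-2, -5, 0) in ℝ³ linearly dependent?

Place the vectors as rows of a 3×3 matrix; dependence ⇔ determinant zero.
Expanding, det = 8*λ - 106.
This vanishes exactly when λ = 53/4.

λ = 53/4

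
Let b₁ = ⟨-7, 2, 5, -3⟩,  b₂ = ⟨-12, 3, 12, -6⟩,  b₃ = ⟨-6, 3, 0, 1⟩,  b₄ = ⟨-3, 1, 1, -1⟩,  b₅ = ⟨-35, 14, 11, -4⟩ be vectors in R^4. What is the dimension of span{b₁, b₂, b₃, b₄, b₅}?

3

Apply Gaussian elimination to the matrix whose rows are b₁, b₂, b₃, b₄, b₅.
There are 3 pivot columns, so rank = 3.
(With 5 elements in a 4-dimensional space the rank is at most 4.)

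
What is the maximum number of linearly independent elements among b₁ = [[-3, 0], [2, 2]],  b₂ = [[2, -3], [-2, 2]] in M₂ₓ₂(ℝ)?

Represent each element by its coordinate vector in ℝ⁴.
Put the 4×2 matrix [b₁|b₂] into echelon form.
Exactly 2 pivots survive; hence the rank is 2.

2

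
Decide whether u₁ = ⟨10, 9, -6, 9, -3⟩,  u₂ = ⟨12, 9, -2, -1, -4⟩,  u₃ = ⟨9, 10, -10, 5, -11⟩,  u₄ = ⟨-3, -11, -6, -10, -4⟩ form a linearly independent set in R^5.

linearly independent

Place the vectors as rows of a 4×5 matrix and reduce to echelon form.
The reduction yields 4 nonzero rows, so the rank is 4.
Since rank = 4 (the number of vectors), the set is linearly independent.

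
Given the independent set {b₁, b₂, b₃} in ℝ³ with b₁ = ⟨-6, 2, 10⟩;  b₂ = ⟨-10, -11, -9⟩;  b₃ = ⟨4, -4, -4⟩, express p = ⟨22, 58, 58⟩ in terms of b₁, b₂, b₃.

Since b₁, b₂, b₃ are independent, the coefficients expressing p are uniquely determined by a linear system.
Row-reducing the augmented matrix gives the unique coefficients (a₁, a₂, a₃) = (1, -4, -3).

p = b₁ - 4b₂ - 3b₃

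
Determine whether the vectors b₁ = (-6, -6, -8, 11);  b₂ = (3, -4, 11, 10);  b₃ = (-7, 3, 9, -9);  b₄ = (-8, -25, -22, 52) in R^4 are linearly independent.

linearly dependent

Form the 4×4 matrix with these as columns; its determinant is 0.
A zero determinant means the columns are linearly dependent.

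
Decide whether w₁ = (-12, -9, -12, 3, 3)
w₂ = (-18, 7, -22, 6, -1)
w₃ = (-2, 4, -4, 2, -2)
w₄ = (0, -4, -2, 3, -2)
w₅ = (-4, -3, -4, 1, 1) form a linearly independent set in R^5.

Row-reduce the matrix whose columns are w₁, w₂, w₃, w₄, w₅.
The reduction yields 3 nonzero rows, so the rank is 3.
Since rank 3 < 5, the set is linearly dependent.
Indeed w₁ - w₂ + 3w₃ - w₄ = 0.

linearly dependent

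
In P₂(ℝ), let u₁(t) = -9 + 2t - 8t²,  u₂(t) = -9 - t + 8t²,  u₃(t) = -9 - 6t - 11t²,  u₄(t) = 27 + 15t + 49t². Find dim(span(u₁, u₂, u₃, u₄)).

dim = 3

Use coordinates relative to {1, t, t²}.
Apply Gaussian elimination to the matrix whose rows are u₁, u₂, u₃, u₄.
Reduction leaves 3 leading entries, giving rank 3.
(With 4 elements in a 3-dimensional space the rank is at most 3.)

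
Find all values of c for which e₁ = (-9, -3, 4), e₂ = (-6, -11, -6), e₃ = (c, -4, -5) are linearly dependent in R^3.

c = 3/2

Dependence holds iff the 3×3 matrix [e₁ e₂ e₃] is singular.
The determinant works out to 62*c - 93.
This vanishes exactly when c = 3/2.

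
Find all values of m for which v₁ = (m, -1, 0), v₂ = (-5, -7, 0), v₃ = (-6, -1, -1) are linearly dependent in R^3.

m = -5/7

The vectors are dependent exactly when the determinant of the matrix with rows v₁, v₂, v₃ vanishes.
Expanding, det = 7*m + 5.
This vanishes exactly when m = -5/7.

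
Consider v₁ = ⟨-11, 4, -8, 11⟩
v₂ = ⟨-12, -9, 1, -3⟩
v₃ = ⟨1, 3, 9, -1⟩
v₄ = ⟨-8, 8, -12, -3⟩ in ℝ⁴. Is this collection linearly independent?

linearly independent

Row-reduce the matrix whose columns are v₁, v₂, v₃, v₄.
The reduction yields 4 nonzero rows, so the rank is 4.
Since rank = 4 (the number of vectors), the set is linearly independent.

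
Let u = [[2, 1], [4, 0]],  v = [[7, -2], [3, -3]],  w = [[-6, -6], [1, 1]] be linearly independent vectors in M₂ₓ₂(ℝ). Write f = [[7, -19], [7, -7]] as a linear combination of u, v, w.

f = -u + 3v + 2w

Work in coordinates with respect to the standard basis {E₁₁, E₁₂, E₂₁, E₂₂}.
Solve the system with u, v, w as columns and f as the right-hand side.
The system has the unique solution (a₁, a₂, a₃) = (-1, 3, 2).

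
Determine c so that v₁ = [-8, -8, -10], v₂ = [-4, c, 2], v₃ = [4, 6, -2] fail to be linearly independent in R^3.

The vectors are dependent exactly when the determinant of the matrix with rows v₁, v₂, v₃ vanishes.
Expanding, det = 56*c + 336.
This vanishes exactly when c = -6.

c = -6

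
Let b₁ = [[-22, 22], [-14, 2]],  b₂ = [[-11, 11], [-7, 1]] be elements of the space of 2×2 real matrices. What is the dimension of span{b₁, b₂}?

1

Represent each element by its coordinate vector in ℝ⁴.
Row-reduce the 2×4 matrix with these as rows.
There is 1 pivot column, so rank = 1.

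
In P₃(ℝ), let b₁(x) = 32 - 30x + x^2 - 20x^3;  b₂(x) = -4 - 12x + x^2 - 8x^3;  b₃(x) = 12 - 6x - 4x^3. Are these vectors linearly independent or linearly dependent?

Write each element as a coordinate vector in ℝ⁴ using {1, x, …, x^3}.
Place the vectors as rows of a 3×4 matrix and reduce to echelon form.
The reduction yields 2 nonzero rows, so the rank is 2.
Since rank 2 < 3, the set is linearly dependent.
Indeed b₁ - b₂ - 3b₃ = 0.

linearly dependent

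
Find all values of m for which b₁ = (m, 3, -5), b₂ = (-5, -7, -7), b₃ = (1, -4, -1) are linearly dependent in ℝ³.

The vectors are dependent exactly when the determinant of the matrix with rows b₁, b₂, b₃ vanishes.
The determinant works out to -21*m - 171.
This vanishes exactly when m = -57/7.

m = -57/7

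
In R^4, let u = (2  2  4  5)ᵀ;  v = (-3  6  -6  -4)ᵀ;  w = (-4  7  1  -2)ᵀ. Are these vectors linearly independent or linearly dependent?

Place the vectors as rows of a 3×4 matrix and reduce to echelon form.
The reduction yields 3 nonzero rows, so the rank is 3.
Since rank = 3 (the number of vectors), the set is linearly independent.

linearly independent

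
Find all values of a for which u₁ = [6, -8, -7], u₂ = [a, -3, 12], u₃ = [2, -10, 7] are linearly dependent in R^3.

The set is linearly dependent precisely when det[u₁; u₂; u₃] = 0.
Expanding, det = 126*a + 360.
Solving 126*a + 360 = 0 yields a = -20/7.

a = -20/7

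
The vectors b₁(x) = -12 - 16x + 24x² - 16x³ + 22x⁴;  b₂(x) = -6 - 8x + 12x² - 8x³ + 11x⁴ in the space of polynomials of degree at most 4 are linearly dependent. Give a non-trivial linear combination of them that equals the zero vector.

Write each element as a vector in ℝ⁵ using {1, x, …, x⁴}.
Row-reduce the matrix with b₁, b₂ as columns; the null space gives the coefficients.
A generator of the null space is (1, -2).

b₁ - 2b₂ = 0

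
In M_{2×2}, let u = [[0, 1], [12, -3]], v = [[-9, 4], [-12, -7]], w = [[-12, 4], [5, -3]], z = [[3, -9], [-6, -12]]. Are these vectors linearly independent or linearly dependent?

linearly independent

Write each element as a coordinate vector in ℝ⁴ using {E₁₁, E₁₂, E₂₁, E₂₂}.
Place the vectors as rows of a 4×4 matrix and reduce to echelon form.
The reduction yields 4 nonzero rows, so the rank is 4.
Since rank = 4 (the number of vectors), the set is linearly independent.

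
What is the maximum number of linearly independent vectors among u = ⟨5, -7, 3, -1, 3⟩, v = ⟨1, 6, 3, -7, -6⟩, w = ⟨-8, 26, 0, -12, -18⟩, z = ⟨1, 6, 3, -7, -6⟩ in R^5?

2

Row-reduce the 4×5 matrix with these as rows.
There are 2 pivot columns, so rank = 2.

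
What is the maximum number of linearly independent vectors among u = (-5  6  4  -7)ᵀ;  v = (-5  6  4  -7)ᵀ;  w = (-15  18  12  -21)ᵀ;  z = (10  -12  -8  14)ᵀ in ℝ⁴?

Apply Gaussian elimination to the matrix whose rows are u, v, w, z.
Exactly 1 pivot survives; hence the rank is 1.

1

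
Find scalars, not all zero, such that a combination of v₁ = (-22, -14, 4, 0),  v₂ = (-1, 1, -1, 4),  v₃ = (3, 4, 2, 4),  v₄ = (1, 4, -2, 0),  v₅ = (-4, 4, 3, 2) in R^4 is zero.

v₁ - 2v₂ + 3v₃ + 3v₄ - 2v₅ = 0

Row-reduce the matrix with v₁, v₂, v₃, v₄, v₅ as columns; the null space gives the coefficients.
The free variable yields coefficients (1, -2, 3, 3, -2) (any nonzero multiple also works).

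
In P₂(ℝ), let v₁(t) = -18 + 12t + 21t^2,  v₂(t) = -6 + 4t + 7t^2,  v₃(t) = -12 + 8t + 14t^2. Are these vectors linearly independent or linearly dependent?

Write each element as a coordinate vector in ℝ³ using {1, t, t^2}.
The matrix [v₁|v₂|v₃] has determinant 0.
A zero determinant means the columns are linearly dependent.

linearly dependent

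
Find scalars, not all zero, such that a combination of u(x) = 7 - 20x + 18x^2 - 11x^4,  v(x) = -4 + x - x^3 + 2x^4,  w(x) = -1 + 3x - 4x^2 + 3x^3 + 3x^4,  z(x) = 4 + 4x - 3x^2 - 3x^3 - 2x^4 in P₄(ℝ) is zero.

Pass to coordinate vectors relative to the basis {1, x, …, x^4}.
Set up α₁u + … + α₄z = 0 and solve the homogeneous system.
The free variable yields coefficients (1, 3, 3, 2) (any nonzero multiple also works).

u + 3v + 3w + 2z = 0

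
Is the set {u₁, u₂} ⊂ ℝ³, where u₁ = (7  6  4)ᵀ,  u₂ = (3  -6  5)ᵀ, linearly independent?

Row-reduce the matrix whose columns are u₁, u₂.
The reduction yields 2 nonzero rows, so the rank is 2.
Since rank = 2 (the number of vectors), the set is linearly independent.

linearly independent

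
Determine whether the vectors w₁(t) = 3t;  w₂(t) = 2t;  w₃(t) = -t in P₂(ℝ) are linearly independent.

linearly dependent

Take coordinates with respect to the standard basis {1, t, t²}.
Row-reduce the matrix whose columns are w₁, w₂, w₃.
The reduction yields 1 nonzero row, so the rank is 1.
Since rank 1 < 3, the set is linearly dependent.
Indeed 2w₁ - 3w₂ = 0.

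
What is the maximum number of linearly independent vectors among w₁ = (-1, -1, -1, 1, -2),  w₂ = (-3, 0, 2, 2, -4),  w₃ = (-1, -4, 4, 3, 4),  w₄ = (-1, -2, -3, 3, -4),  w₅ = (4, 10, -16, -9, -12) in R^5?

Row-reduce the 5×5 matrix with these as rows.
There are 4 pivot columns, so rank = 4.

4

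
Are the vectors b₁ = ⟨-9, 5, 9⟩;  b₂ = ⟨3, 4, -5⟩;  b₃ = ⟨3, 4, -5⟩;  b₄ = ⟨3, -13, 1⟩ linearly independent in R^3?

There are 4 vectors in a 3-dimensional space, so they cannot be linearly independent.

linearly dependent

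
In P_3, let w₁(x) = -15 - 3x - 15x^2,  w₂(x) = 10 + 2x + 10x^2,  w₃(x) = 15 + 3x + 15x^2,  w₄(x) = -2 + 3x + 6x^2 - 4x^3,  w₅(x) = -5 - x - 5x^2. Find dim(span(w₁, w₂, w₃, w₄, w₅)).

2

Use coordinates relative to {1, x, …, x^3}.
Row-reduce the 5×4 matrix with these as rows.
Reduction leaves 2 leading entries, giving rank 2.
(With 5 elements in a 4-dimensional space the rank is at most 4.)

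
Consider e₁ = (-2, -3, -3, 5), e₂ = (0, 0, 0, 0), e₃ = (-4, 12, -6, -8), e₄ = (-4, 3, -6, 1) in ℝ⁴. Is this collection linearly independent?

linearly dependent

One of the vectors is the zero vector, so the set is linearly dependent.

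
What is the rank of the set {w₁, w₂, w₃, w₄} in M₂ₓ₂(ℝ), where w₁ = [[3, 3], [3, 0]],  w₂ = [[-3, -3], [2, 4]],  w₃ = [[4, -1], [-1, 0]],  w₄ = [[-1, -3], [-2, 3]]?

rank 4

Use coordinates relative to {E₁₁, E₁₂, E₂₁, E₂₂}.
Row-reduce the 4×4 matrix with these as rows.
Exactly 4 pivots survive; hence the rank is 4.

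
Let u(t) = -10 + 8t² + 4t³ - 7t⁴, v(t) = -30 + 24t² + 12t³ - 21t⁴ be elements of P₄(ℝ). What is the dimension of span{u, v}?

1

Pass to coordinate vectors with respect to the basis {1, t, …, t⁴}.
Form the matrix with u, v as columns and reduce.
Exactly 1 pivot survives; hence the rank is 1.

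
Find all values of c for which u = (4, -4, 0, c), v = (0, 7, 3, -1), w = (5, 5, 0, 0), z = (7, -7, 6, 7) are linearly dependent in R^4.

c = 18/7

Place the vectors as rows of a 4×4 matrix; dependence ⇔ determinant zero.
Cofactor expansion gives det = 420*c - 1080.
Solving 420*c - 1080 = 0 yields c = 18/7.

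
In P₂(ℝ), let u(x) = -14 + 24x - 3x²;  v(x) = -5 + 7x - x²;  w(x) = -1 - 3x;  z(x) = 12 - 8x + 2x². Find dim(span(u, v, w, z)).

Represent each element by its coordinate vector in ℝ³.
Apply Gaussian elimination to the matrix whose rows are u, v, w, z.
Reduction leaves 2 leading entries, giving rank 2.
(With 4 elements in a 3-dimensional space the rank is at most 3.)

2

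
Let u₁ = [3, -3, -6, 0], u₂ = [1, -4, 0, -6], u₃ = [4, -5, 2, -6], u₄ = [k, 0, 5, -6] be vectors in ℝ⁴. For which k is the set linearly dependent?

k = -9/2

The vectors are dependent exactly when the determinant of the matrix with rows u₁, u₂, u₃, u₄ vanishes.
The determinant works out to 72*k + 324.
Solving 72*k + 324 = 0 yields k = -9/2.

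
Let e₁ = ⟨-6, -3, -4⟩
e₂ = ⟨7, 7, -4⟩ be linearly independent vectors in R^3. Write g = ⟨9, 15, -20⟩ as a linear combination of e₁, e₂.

g = 2e₁ + 3e₂

Solve the system with e₁, e₂ as columns and g as the right-hand side.
The system has the unique solution (a₁, a₂) = (2, 3).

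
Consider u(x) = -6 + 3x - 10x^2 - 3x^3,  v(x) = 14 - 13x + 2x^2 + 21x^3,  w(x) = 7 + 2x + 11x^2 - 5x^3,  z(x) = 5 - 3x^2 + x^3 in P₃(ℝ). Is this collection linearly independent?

Write each element as a coordinate vector in ℝ⁴ using {1, x, …, x^3}.
Form the 4×4 matrix with these as columns; its determinant is 0.
A zero determinant means the columns are linearly dependent.

linearly dependent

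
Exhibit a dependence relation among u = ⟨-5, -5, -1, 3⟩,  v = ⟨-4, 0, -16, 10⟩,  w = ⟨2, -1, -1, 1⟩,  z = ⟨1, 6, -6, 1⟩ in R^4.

Set up α₁u + … + α₄z = 0 and solve the homogeneous system.
A generator of the null space is (2, -1, 2, 2).

2u - v + 2w + 2z = 0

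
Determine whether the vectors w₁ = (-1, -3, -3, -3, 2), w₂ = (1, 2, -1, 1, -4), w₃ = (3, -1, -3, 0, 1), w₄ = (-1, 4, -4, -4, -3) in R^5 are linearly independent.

linearly independent

Place the vectors as rows of a 4×5 matrix and reduce to echelon form.
The reduction yields 4 nonzero rows, so the rank is 4.
Since rank = 4 (the number of vectors), the set is linearly independent.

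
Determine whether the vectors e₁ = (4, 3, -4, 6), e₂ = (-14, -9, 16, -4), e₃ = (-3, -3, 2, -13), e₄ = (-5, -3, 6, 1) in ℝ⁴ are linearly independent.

Form the 4×4 matrix with these as columns; its determinant is 0.
A zero determinant means the columns are linearly dependent.

linearly dependent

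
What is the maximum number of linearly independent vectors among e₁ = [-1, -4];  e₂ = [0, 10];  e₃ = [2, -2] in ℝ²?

2

Apply Gaussian elimination to the matrix whose rows are e₁, e₂, e₃.
The echelon form has 2 nonzero rows, so the rank is 2.
(With 3 elements in a 2-dimensional space the rank is at most 2.)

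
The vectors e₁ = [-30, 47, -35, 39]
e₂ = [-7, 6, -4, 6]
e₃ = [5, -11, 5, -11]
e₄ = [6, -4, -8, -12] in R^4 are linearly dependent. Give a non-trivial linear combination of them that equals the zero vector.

e₁ - 3e₂ + 3e₃ - e₄ = 0

Solve the homogeneous system with e₁, e₂, e₃, e₄ as columns by row-reducing the coefficient matrix.
One solution (up to scaling) is (1, -3, 3, -1).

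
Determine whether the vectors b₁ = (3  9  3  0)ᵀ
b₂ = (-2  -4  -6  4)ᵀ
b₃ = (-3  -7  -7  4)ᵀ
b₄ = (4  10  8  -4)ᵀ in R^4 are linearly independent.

linearly dependent

Form the 4×4 matrix with these as columns; its determinant is 0.
A zero determinant means the columns are linearly dependent.
Indeed b₁ - 3b₂ + 3b₃ = 0.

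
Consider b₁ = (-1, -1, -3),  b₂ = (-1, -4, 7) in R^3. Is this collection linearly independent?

linearly independent

Place the vectors as rows of a 2×3 matrix and reduce to echelon form.
The reduction yields 2 nonzero rows, so the rank is 2.
Since rank = 2 (the number of vectors), the set is linearly independent.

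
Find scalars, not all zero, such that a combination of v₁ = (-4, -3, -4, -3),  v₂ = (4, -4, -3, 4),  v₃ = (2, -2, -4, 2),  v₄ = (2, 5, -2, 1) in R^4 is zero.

v₁ + 2v₂ - 3v₃ + v₄ = 0

Set up α₁v₁ + … + α₄v₄ = 0 and solve the homogeneous system.
The free variable yields coefficients (1, 2, -3, 1) (any nonzero multiple also works).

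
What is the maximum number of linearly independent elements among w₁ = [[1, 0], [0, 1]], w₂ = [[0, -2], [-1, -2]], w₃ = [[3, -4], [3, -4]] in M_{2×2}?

3

Represent each element by its coordinate vector in ℝ⁴.
Put the 4×3 matrix [w₁|w₂|w₃] into echelon form.
Exactly 3 pivots survive; hence the rank is 3.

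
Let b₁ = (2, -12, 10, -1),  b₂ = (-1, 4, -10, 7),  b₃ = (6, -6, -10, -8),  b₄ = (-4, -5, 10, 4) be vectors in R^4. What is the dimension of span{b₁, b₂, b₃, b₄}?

Form the matrix with b₁, b₂, b₃, b₄ as columns and reduce.
Reduction leaves 4 leading entries, giving rank 4.

4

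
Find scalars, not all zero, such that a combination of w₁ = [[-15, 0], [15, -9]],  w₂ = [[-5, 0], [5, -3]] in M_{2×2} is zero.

Write each element as a vector in ℝ⁴ using {E₁₁, E₁₂, E₂₁, E₂₂}.
Row-reduce the matrix with w₁, w₂ as columns; the null space gives the coefficients.
One solution (up to scaling) is (1, -3).

w₁ - 3w₂ = 0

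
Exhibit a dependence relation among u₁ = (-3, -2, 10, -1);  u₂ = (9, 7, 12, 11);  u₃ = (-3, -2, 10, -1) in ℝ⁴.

Set up α₁u₁ + … + α₃u₃ = 0 and solve the homogeneous system.
The free variable yields coefficients (1, 0, -1) (any nonzero multiple also works).

u₁ - u₃ = 0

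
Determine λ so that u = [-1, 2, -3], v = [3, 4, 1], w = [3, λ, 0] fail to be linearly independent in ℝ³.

λ = 21/4

Dependence holds iff the 3×3 matrix [u v w] is singular.
The determinant works out to 42 - 8*λ.
Solving 42 - 8*λ = 0 yields λ = 21/4.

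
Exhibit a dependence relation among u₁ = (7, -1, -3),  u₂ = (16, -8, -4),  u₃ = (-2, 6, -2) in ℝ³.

2u₁ - u₂ - u₃ = 0

Solve the homogeneous system with u₁, u₂, u₃ as columns by row-reducing the coefficient matrix.
A generator of the null space is (2, -1, -1).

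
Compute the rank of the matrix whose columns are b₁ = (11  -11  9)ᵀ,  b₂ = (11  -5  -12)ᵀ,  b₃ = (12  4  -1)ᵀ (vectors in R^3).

3

Form the matrix with b₁, b₂, b₃ as columns and reduce.
Reduction leaves 3 leading entries, giving rank 3.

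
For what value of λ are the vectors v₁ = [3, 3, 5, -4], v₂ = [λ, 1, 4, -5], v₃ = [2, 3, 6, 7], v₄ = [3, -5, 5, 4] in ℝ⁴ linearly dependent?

Place the vectors as rows of a 4×4 matrix; dependence ⇔ determinant zero.
Cofactor expansion gives det = 448*λ - 1280.
Solving 448*λ - 1280 = 0 yields λ = 20/7.

λ = 20/7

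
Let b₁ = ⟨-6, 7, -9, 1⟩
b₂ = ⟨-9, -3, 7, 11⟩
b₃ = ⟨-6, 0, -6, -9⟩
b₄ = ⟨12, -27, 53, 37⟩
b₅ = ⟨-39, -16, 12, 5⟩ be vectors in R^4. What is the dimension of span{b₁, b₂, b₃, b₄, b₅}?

Put the 4×5 matrix [b₁|b₂|b₃|b₄|b₅] into echelon form.
The echelon form has 3 nonzero rows, so the rank is 3.
(With 5 elements in a 4-dimensional space the rank is at most 4.)

3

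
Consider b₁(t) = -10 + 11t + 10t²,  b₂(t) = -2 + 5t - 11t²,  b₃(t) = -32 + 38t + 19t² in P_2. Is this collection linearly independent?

linearly dependent

Take coordinates with respect to the standard basis {1, t, t²}.
Form the 3×3 matrix with these as columns; its determinant is 0.
A zero determinant means the columns are linearly dependent.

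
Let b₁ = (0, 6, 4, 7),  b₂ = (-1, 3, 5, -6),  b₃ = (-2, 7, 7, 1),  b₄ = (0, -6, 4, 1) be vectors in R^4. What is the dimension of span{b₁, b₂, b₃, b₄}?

4

Apply Gaussian elimination to the matrix whose rows are b₁, b₂, b₃, b₄.
There are 4 pivot columns, so rank = 4.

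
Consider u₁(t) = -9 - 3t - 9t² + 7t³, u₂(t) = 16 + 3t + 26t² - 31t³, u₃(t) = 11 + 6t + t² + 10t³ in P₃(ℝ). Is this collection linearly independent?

Take coordinates with respect to the standard basis {1, t, …, t³}.
Row-reduce the matrix whose columns are u₁, u₂, u₃.
The reduction yields 2 nonzero rows, so the rank is 2.
Since rank 2 < 3, the set is linearly dependent.

linearly dependent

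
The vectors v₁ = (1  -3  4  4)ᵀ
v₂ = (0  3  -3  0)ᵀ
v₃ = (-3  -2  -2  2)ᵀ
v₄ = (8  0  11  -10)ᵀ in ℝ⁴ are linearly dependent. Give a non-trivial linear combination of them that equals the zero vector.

v₁ + 3v₂ + 3v₃ + v₄ = 0

Set up α₁v₁ + … + α₄v₄ = 0 and solve the homogeneous system.
The free variable yields coefficients (1, 3, 3, 1) (any nonzero multiple also works).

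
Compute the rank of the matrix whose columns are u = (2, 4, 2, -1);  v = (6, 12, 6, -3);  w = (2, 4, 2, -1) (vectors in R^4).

rank 1

Form the matrix with u, v, w as columns and reduce.
Exactly 1 pivot survives; hence the rank is 1.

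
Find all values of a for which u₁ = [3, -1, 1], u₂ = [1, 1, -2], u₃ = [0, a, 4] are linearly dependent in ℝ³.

a = -16/7

Place the vectors as rows of a 3×3 matrix; dependence ⇔ determinant zero.
Expanding, det = 7*a + 16.
Solving 7*a + 16 = 0 yields a = -16/7.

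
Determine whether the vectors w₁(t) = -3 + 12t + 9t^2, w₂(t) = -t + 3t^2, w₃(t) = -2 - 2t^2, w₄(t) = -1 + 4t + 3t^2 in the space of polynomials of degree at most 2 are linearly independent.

Write each element as a coordinate vector in ℝ³ using {1, t, t^2}.
There are 4 vectors in a 3-dimensional space, so they cannot be linearly independent.

linearly dependent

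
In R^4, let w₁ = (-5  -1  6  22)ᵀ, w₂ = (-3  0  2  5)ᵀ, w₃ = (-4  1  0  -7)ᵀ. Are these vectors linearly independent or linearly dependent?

Place the vectors as rows of a 3×4 matrix and reduce to echelon form.
The reduction yields 2 nonzero rows, so the rank is 2.
Since rank 2 < 3, the set is linearly dependent.
Indeed w₁ - 3w₂ + w₃ = 0.

linearly dependent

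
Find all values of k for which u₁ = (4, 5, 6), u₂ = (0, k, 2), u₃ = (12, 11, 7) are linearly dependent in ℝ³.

k = 8/11

The set is linearly dependent precisely when det[u₁; u₂; u₃] = 0.
Expanding, det = 32 - 44*k.
Solving 32 - 44*k = 0 yields k = 8/11.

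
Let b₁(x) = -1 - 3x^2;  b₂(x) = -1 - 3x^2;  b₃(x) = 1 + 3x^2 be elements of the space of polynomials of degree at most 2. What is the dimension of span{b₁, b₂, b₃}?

dim = 1

Pass to coordinate vectors with respect to the basis {1, x, x^2}.
Form the matrix with b₁, b₂, b₃ as columns and reduce.
There is 1 pivot column, so rank = 1.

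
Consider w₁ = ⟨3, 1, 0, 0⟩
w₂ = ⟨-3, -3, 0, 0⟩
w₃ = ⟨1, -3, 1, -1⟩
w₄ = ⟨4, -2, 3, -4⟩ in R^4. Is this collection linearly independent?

linearly independent

Row-reduce the matrix whose columns are w₁, w₂, w₃, w₄.
The reduction yields 4 nonzero rows, so the rank is 4.
Since rank = 4 (the number of vectors), the set is linearly independent.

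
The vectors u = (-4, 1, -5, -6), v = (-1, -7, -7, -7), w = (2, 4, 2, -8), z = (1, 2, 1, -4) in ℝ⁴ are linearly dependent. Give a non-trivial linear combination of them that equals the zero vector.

w - 2z = 0

Solve the homogeneous system with u, v, w, z as columns by row-reducing the coefficient matrix.
A generator of the null space is (0, 0, 1, -2).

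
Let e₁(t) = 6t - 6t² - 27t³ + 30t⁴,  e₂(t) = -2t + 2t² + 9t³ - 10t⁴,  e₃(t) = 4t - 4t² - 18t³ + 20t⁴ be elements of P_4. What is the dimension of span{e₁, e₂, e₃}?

Pass to coordinate vectors with respect to the basis {1, t, …, t⁴}.
Row-reduce the 3×5 matrix with these as rows.
Exactly 1 pivot survives; hence the rank is 1.

dim = 1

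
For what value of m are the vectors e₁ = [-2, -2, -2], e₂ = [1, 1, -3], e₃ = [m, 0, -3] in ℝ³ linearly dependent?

Dependence holds iff the 3×3 matrix [e₁ e₂ e₃] is singular.
The determinant works out to 8*m.
Solving 8*m = 0 yields m = 0.

m = 0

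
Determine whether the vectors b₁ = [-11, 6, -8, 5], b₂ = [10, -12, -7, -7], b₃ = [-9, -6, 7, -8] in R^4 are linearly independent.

linearly independent

Row-reduce the matrix whose columns are b₁, b₂, b₃.
The reduction yields 3 nonzero rows, so the rank is 3.
Since rank = 3 (the number of vectors), the set is linearly independent.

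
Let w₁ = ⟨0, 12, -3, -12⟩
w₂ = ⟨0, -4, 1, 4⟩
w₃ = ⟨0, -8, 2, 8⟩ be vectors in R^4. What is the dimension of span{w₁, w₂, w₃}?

Put the 4×3 matrix [w₁|w₂|w₃] into echelon form.
There is 1 pivot column, so rank = 1.

1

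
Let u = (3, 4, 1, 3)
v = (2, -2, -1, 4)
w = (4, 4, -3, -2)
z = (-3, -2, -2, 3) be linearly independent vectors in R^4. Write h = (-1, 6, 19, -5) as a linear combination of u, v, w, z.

Since u, v, w, z are independent, the coefficients expressing h are uniquely determined by a linear system.
Row-reducing the augmented matrix gives the unique coefficients (c₁, …, c₄) = (2, -2, -3, -3).

h = 2u - 2v - 3w - 3z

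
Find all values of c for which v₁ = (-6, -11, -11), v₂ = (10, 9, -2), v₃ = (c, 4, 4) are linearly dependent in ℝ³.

The set is linearly dependent precisely when det[v₁; v₂; v₃] = 0.
Expanding, det = 121*c - 264.
Setting this to zero gives c = 24/11.

c = 24/11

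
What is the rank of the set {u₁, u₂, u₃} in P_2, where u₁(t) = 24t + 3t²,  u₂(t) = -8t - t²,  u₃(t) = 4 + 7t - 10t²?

Pass to coordinate vectors with respect to the basis {1, t, t²}.
Form the matrix with u₁, u₂, u₃ as columns and reduce.
Reduction leaves 2 leading entries, giving rank 2.

2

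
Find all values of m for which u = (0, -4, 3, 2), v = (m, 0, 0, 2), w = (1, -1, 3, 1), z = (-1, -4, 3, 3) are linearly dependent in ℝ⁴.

m = -2

Place the vectors as rows of a 4×4 matrix; dependence ⇔ determinant zero.
The determinant works out to 9*m + 18.
This vanishes exactly when m = -2.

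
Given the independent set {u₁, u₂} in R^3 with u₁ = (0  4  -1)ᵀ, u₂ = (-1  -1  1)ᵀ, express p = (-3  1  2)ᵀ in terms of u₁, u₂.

p = u₁ + 3u₂

Set up the augmented matrix [u₁ | u₂ | p] and row-reduce.
Row-reducing the augmented matrix gives the unique coefficients (a₁, a₂) = (1, 3).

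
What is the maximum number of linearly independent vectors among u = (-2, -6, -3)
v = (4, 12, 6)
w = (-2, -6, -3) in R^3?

1

Put the 3×3 matrix [u|v|w] into echelon form.
There is 1 pivot column, so rank = 1.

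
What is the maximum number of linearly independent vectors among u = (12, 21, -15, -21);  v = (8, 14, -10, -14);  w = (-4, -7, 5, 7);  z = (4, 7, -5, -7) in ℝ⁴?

1

Row-reduce the 4×4 matrix with these as rows.
The echelon form has 1 nonzero row, so the rank is 1.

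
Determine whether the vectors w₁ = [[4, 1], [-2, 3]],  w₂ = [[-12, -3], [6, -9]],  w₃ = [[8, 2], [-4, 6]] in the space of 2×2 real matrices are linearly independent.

linearly dependent

Take coordinates with respect to the standard basis {E₁₁, E₁₂, E₂₁, E₂₂}.
Place the vectors as rows of a 3×4 matrix and reduce to echelon form.
The reduction yields 1 nonzero row, so the rank is 1.
Since rank 1 < 3, the set is linearly dependent.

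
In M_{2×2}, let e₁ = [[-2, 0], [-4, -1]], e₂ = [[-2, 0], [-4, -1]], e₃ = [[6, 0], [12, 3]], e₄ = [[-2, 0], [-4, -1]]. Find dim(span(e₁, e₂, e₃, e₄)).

Use coordinates relative to {E₁₁, E₁₂, E₂₁, E₂₂}.
Form the matrix with e₁, e₂, e₃, e₄ as columns and reduce.
The echelon form has 1 nonzero row, so the rank is 1.

dim = 1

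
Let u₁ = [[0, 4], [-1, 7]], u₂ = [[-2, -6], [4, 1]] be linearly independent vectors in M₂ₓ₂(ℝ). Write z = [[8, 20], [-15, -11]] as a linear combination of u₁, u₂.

z = -u₁ - 4u₂

Work in coordinates with respect to the standard basis {E₁₁, E₁₂, E₂₁, E₂₂}.
Solve the system with u₁, u₂ as columns and z as the right-hand side.
Back-substitution yields (α₁, α₂) = (-1, -4).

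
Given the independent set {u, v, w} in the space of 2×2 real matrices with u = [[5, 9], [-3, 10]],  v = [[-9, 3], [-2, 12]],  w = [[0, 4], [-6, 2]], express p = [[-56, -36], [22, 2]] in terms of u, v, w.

Take coordinate vectors relative to {E₁₁, E₁₂, E₂₁, E₂₂}.
Solve the system with u, v, w as columns and p as the right-hand side.
The system has the unique solution (α₁, α₂, α₃) = (-4, 4, -3).

p = -4u + 4v - 3w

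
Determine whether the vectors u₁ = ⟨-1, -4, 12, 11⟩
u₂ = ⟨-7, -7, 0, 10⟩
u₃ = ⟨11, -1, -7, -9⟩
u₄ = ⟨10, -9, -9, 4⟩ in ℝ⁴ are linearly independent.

Row-reduce the matrix whose columns are u₁, u₂, u₃, u₄.
The reduction yields 4 nonzero rows, so the rank is 4.
Since rank = 4 (the number of vectors), the set is linearly independent.

linearly independent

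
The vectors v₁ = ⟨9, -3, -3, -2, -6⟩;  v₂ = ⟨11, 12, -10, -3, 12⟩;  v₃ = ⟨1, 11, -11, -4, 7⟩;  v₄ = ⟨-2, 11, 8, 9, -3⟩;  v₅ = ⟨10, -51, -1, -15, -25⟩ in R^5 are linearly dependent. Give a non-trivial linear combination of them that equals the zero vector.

Row-reduce the matrix with v₁, v₂, v₃, v₄, v₅ as columns; the null space gives the coefficients.
The free variable yields coefficients (2, -1, -1, -2, -1) (any nonzero multiple also works).

2v₁ - v₂ - v₃ - 2v₄ - v₅ = 0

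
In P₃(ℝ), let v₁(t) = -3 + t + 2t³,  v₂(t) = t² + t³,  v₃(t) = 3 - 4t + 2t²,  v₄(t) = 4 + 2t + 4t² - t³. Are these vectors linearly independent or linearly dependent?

linearly independent

Take coordinates with respect to the standard basis {1, t, …, t³}.
Row-reduce the matrix whose columns are v₁, v₂, v₃, v₄.
The reduction yields 4 nonzero rows, so the rank is 4.
Since rank = 4 (the number of vectors), the set is linearly independent.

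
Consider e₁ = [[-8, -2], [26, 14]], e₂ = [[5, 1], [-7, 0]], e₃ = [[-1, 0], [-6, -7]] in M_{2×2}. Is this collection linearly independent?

linearly dependent

Write each element as a coordinate vector in ℝ⁴ using {E₁₁, E₁₂, E₂₁, E₂₂}.
Row-reduce the matrix whose columns are e₁, e₂, e₃.
The reduction yields 2 nonzero rows, so the rank is 2.
Since rank 2 < 3, the set is linearly dependent.
Indeed e₁ + 2e₂ + 2e₃ = 0.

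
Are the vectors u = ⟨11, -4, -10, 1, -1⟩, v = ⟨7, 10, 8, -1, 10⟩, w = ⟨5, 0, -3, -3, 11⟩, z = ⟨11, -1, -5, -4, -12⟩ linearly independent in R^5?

linearly independent

Row-reduce the matrix whose columns are u, v, w, z.
The reduction yields 4 nonzero rows, so the rank is 4.
Since rank = 4 (the number of vectors), the set is linearly independent.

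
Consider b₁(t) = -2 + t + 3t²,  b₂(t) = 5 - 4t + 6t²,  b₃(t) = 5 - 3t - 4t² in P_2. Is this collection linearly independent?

linearly independent

Take coordinates with respect to the standard basis {1, t, t²}.
The matrix [b₁|b₂|b₃] has determinant -3.
A nonzero determinant means the columns are linearly independent.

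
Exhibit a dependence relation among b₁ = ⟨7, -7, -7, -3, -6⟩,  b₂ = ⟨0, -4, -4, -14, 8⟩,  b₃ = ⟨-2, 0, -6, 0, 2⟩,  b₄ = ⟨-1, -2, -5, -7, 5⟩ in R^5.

b₂ + b₃ - 2b₄ = 0

Write the vectors as columns of a matrix and find a nonzero vector in its null space.
A generator of the null space is (0, 1, 1, -2).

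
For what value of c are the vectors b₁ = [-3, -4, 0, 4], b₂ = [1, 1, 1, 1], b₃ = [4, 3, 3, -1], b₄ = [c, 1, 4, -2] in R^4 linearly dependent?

c = 4

The vectors are dependent exactly when the determinant of the matrix with rows b₁, b₂, b₃, b₄ vanishes.
Expanding, det = 64 - 16*c.
Setting this to zero gives c = 4.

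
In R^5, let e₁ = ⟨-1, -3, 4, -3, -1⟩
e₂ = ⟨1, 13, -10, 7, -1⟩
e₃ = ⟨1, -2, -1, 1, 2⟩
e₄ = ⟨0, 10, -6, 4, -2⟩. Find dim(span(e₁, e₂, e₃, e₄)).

Form the matrix with e₁, e₂, e₃, e₄ as columns and reduce.
Reduction leaves 2 leading entries, giving rank 2.

2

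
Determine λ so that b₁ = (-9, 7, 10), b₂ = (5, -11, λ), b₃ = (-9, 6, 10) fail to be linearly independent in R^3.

The vectors are dependent exactly when the determinant of the matrix with rows b₁, b₂, b₃ vanishes.
The determinant works out to -9*λ - 50.
Solving -9*λ - 50 = 0 yields λ = -50/9.

λ = -50/9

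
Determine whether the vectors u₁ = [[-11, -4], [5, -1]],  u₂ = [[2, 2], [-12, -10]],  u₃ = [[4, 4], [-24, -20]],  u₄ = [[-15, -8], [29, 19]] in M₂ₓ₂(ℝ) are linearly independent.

Write each element as a coordinate vector in ℝ⁴ using {E₁₁, E₁₂, E₂₁, E₂₂}.
One vector is a scalar multiple of another, so the set is dependent.

linearly dependent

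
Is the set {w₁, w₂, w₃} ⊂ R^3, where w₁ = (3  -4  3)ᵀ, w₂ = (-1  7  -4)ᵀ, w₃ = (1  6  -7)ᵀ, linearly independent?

Row-reduce the matrix whose columns are w₁, w₂, w₃.
The reduction yields 3 nonzero rows, so the rank is 3.
Since rank = 3 (the number of vectors), the set is linearly independent.

linearly independent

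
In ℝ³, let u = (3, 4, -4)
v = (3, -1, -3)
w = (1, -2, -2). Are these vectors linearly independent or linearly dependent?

linearly independent

The matrix [u|v|w] has determinant 20.
A nonzero determinant means the columns are linearly independent.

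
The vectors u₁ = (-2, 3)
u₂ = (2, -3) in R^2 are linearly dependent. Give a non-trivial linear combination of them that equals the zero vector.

u₁ + u₂ = 0

Set up α₁u₁ + α₂u₂ = 0 and solve the homogeneous system.
One solution (up to scaling) is (1, 1).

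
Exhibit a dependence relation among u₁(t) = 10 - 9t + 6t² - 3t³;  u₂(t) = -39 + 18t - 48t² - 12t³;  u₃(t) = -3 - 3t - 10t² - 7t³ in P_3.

3u₁ + u₂ - 3u₃ = 0

Write each element as a vector in ℝ⁴ using {1, t, …, t³}.
Row-reduce the matrix with u₁, u₂, u₃ as columns; the null space gives the coefficients.
One solution (up to scaling) is (3, 1, -3).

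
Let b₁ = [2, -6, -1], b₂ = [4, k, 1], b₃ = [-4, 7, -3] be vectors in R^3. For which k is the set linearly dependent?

Place the vectors as rows of a 3×3 matrix; dependence ⇔ determinant zero.
Expanding, det = -10*k - 90.
This vanishes exactly when k = -9.

k = -9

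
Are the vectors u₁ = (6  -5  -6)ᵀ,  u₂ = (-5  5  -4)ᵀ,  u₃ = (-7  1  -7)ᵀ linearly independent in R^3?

The matrix [u₁|u₂|u₃] has determinant -331.
A nonzero determinant means the columns are linearly independent.

linearly independent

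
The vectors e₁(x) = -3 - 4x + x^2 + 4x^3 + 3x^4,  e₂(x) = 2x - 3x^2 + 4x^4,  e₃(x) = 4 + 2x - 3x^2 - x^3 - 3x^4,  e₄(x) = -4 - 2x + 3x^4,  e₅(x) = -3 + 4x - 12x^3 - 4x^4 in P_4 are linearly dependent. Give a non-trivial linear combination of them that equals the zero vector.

Write each element as a vector in ℝ⁵ using {1, x, …, x^4}.
Row-reduce the matrix with e₁, e₂, e₃, e₄, e₅ as columns; the null space gives the coefficients.
The free variable yields coefficients (3, 1, 0, -3, 1) (any nonzero multiple also works).

3e₁ + e₂ - 3e₄ + e₅ = 0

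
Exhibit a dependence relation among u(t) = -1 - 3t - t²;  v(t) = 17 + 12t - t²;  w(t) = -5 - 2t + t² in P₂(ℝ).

Pass to coordinate vectors relative to the basis {1, t, t²}.
Write the vectors as columns of a matrix and find a nonzero vector in its null space.
The free variable yields coefficients (2, 1, 3) (any nonzero multiple also works).

2u + v + 3w = 0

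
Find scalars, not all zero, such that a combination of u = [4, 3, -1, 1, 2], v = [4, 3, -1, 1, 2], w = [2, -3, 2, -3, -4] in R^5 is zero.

u - v = 0

Write the vectors as columns of a matrix and find a nonzero vector in its null space.
One solution (up to scaling) is (1, -1, 0).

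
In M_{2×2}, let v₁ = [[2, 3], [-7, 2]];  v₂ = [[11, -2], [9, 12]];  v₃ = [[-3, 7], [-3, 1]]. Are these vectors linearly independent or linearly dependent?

Write each element as a coordinate vector in ℝ⁴ using {E₁₁, E₁₂, E₂₁, E₂₂}.
Place the vectors as rows of a 3×4 matrix and reduce to echelon form.
The reduction yields 3 nonzero rows, so the rank is 3.
Since rank = 3 (the number of vectors), the set is linearly independent.

linearly independent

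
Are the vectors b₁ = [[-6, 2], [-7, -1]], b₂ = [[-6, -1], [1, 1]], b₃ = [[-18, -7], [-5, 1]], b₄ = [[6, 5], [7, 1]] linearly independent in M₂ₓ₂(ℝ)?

linearly dependent

Write each element as a coordinate vector in ℝ⁴ using {E₁₁, E₁₂, E₂₁, E₂₂}.
The matrix [b₁|b₂|b₃|b₄] has determinant 0.
A zero determinant means the columns are linearly dependent.
Indeed 2b₂ - b₃ - b₄ = 0.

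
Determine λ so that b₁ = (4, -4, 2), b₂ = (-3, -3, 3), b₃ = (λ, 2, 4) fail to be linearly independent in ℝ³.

Dependence holds iff the 3×3 matrix [b₁ b₂ b₃] is singular.
Cofactor expansion gives det = -6*λ - 132.
Solving -6*λ - 132 = 0 yields λ = -22.

λ = -22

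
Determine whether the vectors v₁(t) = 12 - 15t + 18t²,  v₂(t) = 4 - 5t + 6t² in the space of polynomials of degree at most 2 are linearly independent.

linearly dependent

Write each element as a coordinate vector in ℝ³ using {1, t, t²}.
One vector is a scalar multiple of another, so the set is dependent.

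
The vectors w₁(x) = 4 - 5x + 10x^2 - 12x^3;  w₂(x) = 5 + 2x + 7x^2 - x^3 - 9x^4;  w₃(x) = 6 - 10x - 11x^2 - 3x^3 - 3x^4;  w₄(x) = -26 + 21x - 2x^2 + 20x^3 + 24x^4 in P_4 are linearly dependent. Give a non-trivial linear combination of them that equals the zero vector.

Take coordinates with respect to {1, x, …, x^4}.
Set up α₁w₁ + … + α₄w₄ = 0 and solve the homogeneous system.
The free variable yields coefficients (1, 2, 2, 1) (any nonzero multiple also works).

w₁ + 2w₂ + 2w₃ + w₄ = 0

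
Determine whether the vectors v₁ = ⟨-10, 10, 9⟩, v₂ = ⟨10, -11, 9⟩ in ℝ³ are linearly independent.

Row-reduce the matrix whose columns are v₁, v₂.
The reduction yields 2 nonzero rows, so the rank is 2.
Since rank = 2 (the number of vectors), the set is linearly independent.

linearly independent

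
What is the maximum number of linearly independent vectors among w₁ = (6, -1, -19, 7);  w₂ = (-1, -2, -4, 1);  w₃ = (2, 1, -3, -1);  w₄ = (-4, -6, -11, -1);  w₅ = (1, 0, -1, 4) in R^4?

3

Put the 4×5 matrix [w₁|w₂|w₃|w₄|w₅] into echelon form.
There are 3 pivot columns, so rank = 3.
(With 5 elements in a 4-dimensional space the rank is at most 4.)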